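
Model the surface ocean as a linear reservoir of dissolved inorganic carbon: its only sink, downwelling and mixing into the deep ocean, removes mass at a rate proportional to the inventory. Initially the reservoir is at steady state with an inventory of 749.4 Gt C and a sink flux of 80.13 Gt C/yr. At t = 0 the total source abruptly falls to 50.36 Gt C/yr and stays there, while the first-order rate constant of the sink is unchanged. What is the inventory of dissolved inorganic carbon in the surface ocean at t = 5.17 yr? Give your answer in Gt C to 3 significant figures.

631 Gt C

Residence time τ = M₀/F₀ = 9.352 yr. The eventual steady state is M_∞ = M₀·(F₁/F₀) = 749.4 × 50.36/80.13 = 470.98 Gt C.
The anomaly ΔM(t) = M(t) − M_∞ decays as ΔM₀·e^(−t/τ) with ΔM₀ = 749.4 − 470.98 = 278.4 Gt C.
At t = 5.17 yr, e^(−t/τ) = e^(−0.5528) = 0.5753, so ΔM = 160.2 Gt C and M = 470.98 + 160.2 = 631.17 Gt C.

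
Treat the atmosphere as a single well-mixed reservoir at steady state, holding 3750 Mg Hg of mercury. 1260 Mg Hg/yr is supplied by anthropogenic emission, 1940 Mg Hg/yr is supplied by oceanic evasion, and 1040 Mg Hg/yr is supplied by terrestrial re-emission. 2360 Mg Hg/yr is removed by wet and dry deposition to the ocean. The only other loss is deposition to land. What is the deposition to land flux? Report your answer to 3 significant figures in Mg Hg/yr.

1880 Mg Hg/yr

At steady state ΣF_in = ΣF_out.
ΣF_in = 1260 + 1940 + 1040 = 4240.0 Mg Hg/yr.
Deposition to land flux = ΣF_in − (2360) = 4240.0 − 2360 = 1880 Mg Hg/yr.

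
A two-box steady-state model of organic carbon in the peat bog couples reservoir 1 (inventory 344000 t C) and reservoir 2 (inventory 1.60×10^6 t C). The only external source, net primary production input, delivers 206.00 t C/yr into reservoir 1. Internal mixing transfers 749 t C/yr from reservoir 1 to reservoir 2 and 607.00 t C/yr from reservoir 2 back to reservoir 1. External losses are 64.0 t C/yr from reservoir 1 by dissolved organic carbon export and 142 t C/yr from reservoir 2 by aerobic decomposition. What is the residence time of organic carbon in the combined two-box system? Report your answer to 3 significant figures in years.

9440 yr

Residence time in the combined system uses the total inventory and the total *external* removal — internal exchanges between the two boxes cancel.
M_total = 344000 + 1.60×10^6 = 1.9440×10^6 t C.
ΣF_external_out = 64.0 + 142 = 206.00 t C/yr.
τ = M_total / ΣF_ext = 1.9440×10^6 / 206.00 = 9437 yr.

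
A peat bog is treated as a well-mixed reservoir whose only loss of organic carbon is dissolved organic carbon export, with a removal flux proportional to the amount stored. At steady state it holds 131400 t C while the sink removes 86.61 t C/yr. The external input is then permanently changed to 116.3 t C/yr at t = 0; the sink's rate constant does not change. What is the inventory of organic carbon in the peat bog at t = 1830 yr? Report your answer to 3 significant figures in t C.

163000 t C

τ = M₀/F₀ = 131400/86.61 = 1517 yr; rate constant k = 1/τ.
New steady state M_∞ = F₁/k = F₁·τ = 116.3 × 1517 = 176440 t C.
M(t) = M_∞ + (M₀ − M_∞)·e^(−t/τ); t/τ = 1830/1517 = 1.206, so e^(−t/τ) = 0.2993.
M(t) = 176440 − 45040 × 0.2993 = 162960 t C.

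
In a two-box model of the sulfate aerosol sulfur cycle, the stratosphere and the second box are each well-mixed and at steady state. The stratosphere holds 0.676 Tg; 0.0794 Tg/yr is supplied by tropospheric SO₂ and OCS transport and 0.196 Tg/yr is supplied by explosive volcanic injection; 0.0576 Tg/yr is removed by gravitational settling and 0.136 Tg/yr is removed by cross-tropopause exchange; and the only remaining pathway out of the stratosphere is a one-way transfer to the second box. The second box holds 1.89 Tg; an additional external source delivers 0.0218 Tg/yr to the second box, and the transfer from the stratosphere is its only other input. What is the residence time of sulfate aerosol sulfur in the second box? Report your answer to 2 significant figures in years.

18 yr

Balance the stratosphere: ΣF_in = 0.0794 + 0.196 = 0.27540 Tg/yr.
Transfer to the second box = ΣF_in − (0.0576 + 0.136) = 0.081800 Tg/yr.
Total input to the second box = 0.081800 + 0.0218 = 0.10360 Tg/yr; at steady state this equals its total output.
τ = M / F = 1.89 / 0.10360 = 18.24 yr.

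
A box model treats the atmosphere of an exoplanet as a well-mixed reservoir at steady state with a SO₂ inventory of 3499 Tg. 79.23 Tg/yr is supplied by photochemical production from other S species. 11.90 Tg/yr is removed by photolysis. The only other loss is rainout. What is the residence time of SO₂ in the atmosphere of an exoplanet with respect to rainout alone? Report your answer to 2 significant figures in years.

52 yr

At steady state ΣF_in = ΣF_out.
ΣF_in = 79.230 Tg/yr.
Rainout flux = ΣF_in − (11.90) = 79.230 − 11.90 = 67.33 Tg/yr.
τ = M / F = 3499 / 67.33 = 51.97 yr.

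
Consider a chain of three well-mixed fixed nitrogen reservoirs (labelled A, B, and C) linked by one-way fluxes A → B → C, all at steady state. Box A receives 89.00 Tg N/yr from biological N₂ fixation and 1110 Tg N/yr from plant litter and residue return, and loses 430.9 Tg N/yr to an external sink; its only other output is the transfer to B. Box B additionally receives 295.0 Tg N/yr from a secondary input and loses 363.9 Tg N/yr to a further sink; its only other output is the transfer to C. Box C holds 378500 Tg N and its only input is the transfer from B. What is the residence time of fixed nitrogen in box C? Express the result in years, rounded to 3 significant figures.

Box A: F(A→B) = (89.00 + 1110) − 430.9 = 768.10 Tg N/yr.
Box B: F(B→C) = (768.10 + 295.0) − 363.9 = 699.20 Tg N/yr.
Box C throughput = its input = 699.20 Tg N/yr; τ = 378500 / 699.20 = 541.3 yr.

541 yr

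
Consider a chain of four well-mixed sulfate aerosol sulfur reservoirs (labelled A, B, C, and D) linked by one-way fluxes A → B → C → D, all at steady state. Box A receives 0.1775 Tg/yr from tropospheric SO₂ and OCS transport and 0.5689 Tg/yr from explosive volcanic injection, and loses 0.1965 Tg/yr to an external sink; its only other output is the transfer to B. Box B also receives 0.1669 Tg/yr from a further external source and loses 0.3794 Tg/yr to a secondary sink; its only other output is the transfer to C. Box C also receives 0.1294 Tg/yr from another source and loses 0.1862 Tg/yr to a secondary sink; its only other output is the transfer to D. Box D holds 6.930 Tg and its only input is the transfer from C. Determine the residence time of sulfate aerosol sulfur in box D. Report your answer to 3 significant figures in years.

Box A: F(A→B) = (0.1775 + 0.5689) − 0.1965 = 0.54990 Tg/yr.
Box B: F(B→C) = (0.54990 + 0.1669) − 0.3794 = 0.33740 Tg/yr.
Box C: F(C→D) = (0.33740 + 0.1294) − 0.1862 = 0.28060 Tg/yr.
Box D throughput = its input = 0.28060 Tg/yr; τ = 6.930 / 0.28060 = 24.70 yr.

24.7 yr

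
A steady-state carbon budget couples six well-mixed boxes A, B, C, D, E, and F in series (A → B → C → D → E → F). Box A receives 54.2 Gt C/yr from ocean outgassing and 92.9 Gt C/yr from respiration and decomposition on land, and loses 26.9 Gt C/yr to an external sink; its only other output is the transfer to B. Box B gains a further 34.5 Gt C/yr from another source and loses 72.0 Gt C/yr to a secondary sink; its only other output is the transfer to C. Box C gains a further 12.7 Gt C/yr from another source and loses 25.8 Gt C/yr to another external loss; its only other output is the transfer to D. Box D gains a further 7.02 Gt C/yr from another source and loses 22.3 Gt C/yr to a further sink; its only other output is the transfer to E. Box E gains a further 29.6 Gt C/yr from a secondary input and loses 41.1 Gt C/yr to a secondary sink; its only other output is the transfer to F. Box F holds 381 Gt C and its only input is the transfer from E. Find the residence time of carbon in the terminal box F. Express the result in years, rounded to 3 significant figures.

8.90 yr

Box A: F(A→B) = (54.2 + 92.9) − 26.9 = 120.20 Gt C/yr.
Box B: F(B→C) = (120.20 + 34.5) − 72.0 = 82.700 Gt C/yr.
Box C: F(C→D) = (82.700 + 12.7) − 25.8 = 69.600 Gt C/yr.
Box D: F(D→E) = (69.600 + 7.02) − 22.3 = 54.320 Gt C/yr.
Box E: F(E→F) = (54.320 + 29.6) − 41.1 = 42.820 Gt C/yr.
Box F throughput = its input = 42.820 Gt C/yr; τ = 381 / 42.820 = 8.898 yr.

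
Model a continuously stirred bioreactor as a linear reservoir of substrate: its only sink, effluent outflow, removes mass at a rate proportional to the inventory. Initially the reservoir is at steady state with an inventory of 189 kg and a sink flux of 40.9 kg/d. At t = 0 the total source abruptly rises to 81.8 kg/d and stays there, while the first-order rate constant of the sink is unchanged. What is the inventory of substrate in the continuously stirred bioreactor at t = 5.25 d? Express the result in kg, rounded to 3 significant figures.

The sink rate constant is k = F₀/M₀ = 40.9/189 = 0.2164 d⁻¹.
Solving dM/dt = F₁ − kM with M(0) = M₀ gives M(t) = F₁/k + (M₀ − F₁/k)·e^(−kt).
F₁/k = 81.8/0.2164 = 378.00 kg; kt = 0.2164 × 5.25 = 1.136, e^(−kt) = 0.3211.
M(5.25) = 378.00 + (189 − 378.00) × 0.3211 = 378.00 − 60.68 = 317.32 kg.

317 kg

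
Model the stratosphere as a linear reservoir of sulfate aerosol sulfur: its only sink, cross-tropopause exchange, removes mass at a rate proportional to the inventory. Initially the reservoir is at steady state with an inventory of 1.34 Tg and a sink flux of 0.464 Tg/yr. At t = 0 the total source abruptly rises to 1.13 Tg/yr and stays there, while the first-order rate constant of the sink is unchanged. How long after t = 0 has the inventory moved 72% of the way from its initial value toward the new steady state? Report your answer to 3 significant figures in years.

3.68 yr

τ = M₀/F₀ = 1.34/0.464 = 2.888 yr.
The remaining gap fraction is e^(−t/τ); 72% covered ⇒ e^(−t/τ) = 0.280.
t = −τ ln(0.280) = 2.888 × 1.273 = 3.676 yr.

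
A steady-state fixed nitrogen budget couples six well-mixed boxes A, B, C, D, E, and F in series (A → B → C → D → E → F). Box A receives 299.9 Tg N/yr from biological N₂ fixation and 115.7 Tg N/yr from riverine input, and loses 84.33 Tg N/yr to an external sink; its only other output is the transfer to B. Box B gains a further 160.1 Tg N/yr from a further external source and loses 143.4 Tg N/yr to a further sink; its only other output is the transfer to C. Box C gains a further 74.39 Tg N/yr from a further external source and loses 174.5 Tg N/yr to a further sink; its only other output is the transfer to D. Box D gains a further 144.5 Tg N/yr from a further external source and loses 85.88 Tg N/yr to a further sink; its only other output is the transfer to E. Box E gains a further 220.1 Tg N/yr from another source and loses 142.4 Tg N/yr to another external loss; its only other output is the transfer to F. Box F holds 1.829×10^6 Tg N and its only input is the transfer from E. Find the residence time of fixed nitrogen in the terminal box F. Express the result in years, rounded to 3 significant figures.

4760 yr

Box A: F(A→B) = (299.9 + 115.7) − 84.33 = 331.27 Tg N/yr.
Box B: F(B→C) = (331.27 + 160.1) − 143.4 = 347.97 Tg N/yr.
Box C: F(C→D) = (347.97 + 74.39) − 174.5 = 247.86 Tg N/yr.
Box D: F(D→E) = (247.86 + 144.5) − 85.88 = 306.48 Tg N/yr.
Box E: F(E→F) = (306.48 + 220.1) − 142.4 = 384.18 Tg N/yr.
Box F throughput = its input = 384.18 Tg N/yr; τ = 1.829×10^6 / 384.18 = 4761 yr.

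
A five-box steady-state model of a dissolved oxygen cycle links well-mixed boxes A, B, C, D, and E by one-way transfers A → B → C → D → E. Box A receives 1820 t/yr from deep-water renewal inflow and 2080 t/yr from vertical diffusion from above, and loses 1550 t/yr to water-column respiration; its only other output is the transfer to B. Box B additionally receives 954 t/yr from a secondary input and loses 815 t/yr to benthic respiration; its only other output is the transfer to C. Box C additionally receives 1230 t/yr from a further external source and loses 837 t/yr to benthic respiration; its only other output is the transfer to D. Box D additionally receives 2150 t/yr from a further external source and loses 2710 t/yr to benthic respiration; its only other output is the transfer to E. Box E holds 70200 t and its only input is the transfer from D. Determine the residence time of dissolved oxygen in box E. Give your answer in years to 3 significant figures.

Box A: F(A→B) = (1820 + 2080) − 1550 = 2350.0 t/yr.
Box B: F(B→C) = (2350.0 + 954) − 815 = 2489.0 t/yr.
Box C: F(C→D) = (2489.0 + 1230) − 837 = 2882.0 t/yr.
Box D: F(D→E) = (2882.0 + 2150) − 2710 = 2322.0 t/yr.
Box E throughput = its input = 2322.0 t/yr; τ = 70200 / 2322.0 = 30.23 yr.

30.2 yr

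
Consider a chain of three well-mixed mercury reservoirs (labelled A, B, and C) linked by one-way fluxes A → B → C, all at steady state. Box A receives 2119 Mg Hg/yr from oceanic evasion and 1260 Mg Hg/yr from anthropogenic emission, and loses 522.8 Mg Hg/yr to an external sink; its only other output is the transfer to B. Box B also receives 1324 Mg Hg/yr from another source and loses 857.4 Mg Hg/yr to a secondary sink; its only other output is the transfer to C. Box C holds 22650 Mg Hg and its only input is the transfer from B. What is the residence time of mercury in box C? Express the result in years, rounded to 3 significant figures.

Box A: F(A→B) = (2119 + 1260) − 522.8 = 2856.2 Mg Hg/yr.
Box B: F(B→C) = (2856.2 + 1324) − 857.4 = 3322.8 Mg Hg/yr.
Box C throughput = its input = 3322.8 Mg Hg/yr; τ = 22650 / 3322.8 = 6.817 yr.

6.82 yr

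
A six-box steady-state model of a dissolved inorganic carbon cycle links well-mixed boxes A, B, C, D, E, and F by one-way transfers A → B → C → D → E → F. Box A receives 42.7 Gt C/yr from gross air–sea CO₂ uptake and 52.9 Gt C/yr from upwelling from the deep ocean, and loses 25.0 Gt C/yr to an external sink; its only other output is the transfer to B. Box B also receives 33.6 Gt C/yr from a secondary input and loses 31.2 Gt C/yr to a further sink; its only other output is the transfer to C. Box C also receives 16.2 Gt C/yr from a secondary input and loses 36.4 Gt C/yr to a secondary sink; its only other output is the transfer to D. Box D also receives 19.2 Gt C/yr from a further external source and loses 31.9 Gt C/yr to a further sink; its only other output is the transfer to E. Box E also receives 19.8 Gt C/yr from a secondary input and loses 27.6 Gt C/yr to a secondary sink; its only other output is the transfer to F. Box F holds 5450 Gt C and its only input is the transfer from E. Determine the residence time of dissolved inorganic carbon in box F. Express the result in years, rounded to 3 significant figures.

Box A: F(A→B) = (42.7 + 52.9) − 25.0 = 70.600 Gt C/yr.
Box B: F(B→C) = (70.600 + 33.6) − 31.2 = 73.000 Gt C/yr.
Box C: F(C→D) = (73.000 + 16.2) − 36.4 = 52.800 Gt C/yr.
Box D: F(D→E) = (52.800 + 19.2) − 31.9 = 40.100 Gt C/yr.
Box E: F(E→F) = (40.100 + 19.8) − 27.6 = 32.300 Gt C/yr.
Box F throughput = its input = 32.300 Gt C/yr; τ = 5450 / 32.300 = 168.7 yr.

169 yr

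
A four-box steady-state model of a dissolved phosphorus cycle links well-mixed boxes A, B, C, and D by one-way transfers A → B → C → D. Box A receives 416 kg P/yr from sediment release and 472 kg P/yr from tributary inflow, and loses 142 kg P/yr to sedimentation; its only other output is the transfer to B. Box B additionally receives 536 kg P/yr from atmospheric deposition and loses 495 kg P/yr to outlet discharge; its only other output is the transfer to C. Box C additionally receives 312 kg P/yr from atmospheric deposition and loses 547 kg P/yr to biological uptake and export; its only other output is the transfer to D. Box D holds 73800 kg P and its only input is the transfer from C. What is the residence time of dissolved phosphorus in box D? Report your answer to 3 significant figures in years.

134 yr

Box A: F(A→B) = (416 + 472) − 142 = 746.00 kg P/yr.
Box B: F(B→C) = (746.00 + 536) − 495 = 787.00 kg P/yr.
Box C: F(C→D) = (787.00 + 312) − 547 = 552.00 kg P/yr.
Box D throughput = its input = 552.00 kg P/yr; τ = 73800 / 552.00 = 133.7 yr.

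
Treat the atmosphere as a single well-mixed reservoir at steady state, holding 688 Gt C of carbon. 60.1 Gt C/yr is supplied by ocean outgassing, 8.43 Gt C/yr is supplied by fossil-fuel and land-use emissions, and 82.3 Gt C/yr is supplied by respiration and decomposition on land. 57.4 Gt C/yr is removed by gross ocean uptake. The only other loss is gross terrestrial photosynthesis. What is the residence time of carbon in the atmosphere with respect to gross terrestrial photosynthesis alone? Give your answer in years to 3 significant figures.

At steady state ΣF_in = ΣF_out.
ΣF_in = 60.1 + 8.43 + 82.3 = 150.83 Gt C/yr.
Gross terrestrial photosynthesis flux = ΣF_in − (57.4) = 150.83 − 57.40 = 93.43 Gt C/yr.
τ = M / F = 688 / 93.43 = 7.364 yr.

7.36 yr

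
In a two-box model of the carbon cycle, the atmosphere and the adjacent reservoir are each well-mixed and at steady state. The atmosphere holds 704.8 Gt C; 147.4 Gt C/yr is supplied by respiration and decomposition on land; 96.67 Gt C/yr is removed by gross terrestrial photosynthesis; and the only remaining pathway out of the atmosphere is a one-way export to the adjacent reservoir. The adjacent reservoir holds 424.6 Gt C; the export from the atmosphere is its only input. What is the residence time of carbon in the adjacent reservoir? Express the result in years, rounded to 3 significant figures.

Balance the atmosphere: ΣF_in = 147.40 Gt C/yr.
Export to the adjacent reservoir = ΣF_in − (96.67) = 50.730 Gt C/yr.
At steady state the output of the adjacent reservoir equals its input, 50.730 Gt C/yr.
τ = M / F = 424.6 / 50.730 = 8.370 yr.

8.37 yr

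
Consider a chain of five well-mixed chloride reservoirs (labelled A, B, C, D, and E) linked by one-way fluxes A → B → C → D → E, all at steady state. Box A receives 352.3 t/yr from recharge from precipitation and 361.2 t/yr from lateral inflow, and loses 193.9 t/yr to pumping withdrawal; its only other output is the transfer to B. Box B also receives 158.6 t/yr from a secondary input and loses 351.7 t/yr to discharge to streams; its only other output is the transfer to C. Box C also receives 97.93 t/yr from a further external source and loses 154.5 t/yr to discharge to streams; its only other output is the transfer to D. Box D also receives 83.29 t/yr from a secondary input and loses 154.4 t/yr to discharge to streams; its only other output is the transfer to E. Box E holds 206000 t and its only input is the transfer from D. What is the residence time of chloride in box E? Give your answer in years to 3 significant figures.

Box A: F(A→B) = (352.3 + 361.2) − 193.9 = 519.60 t/yr.
Box B: F(B→C) = (519.60 + 158.6) − 351.7 = 326.50 t/yr.
Box C: F(C→D) = (326.50 + 97.93) − 154.5 = 269.93 t/yr.
Box D: F(D→E) = (269.93 + 83.29) − 154.4 = 198.82 t/yr.
Box E throughput = its input = 198.82 t/yr; τ = 206000 / 198.82 = 1036 yr.

1040 yr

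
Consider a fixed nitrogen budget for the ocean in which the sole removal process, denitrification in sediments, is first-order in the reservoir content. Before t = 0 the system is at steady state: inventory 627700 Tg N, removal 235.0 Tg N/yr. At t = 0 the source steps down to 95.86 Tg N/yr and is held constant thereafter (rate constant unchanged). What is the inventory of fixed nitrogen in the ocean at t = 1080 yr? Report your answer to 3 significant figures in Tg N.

504000 Tg N

Residence time τ = M₀/F₀ = 2671 yr. The eventual steady state is M_∞ = M₀·(F₁/F₀) = 627700 × 95.86/235.0 = 256050 Tg N.
The anomaly ΔM(t) = M(t) − M_∞ decays as ΔM₀·e^(−t/τ) with ΔM₀ = 627700 − 256050 = 371700 Tg N.
At t = 1080 yr, e^(−t/τ) = e^(−0.4043) = 0.6674, so ΔM = 248000 Tg N and M = 256050 + 248000 = 504100 Tg N.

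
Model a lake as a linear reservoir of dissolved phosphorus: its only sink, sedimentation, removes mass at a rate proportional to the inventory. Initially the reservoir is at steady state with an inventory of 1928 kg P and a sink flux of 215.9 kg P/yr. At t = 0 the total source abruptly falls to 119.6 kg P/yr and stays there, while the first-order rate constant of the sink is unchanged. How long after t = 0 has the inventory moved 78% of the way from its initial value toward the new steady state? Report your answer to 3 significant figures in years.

13.5 yr

τ = M₀/F₀ = 1928/215.9 = 8.930 yr.
The remaining gap fraction is e^(−t/τ); 78% covered ⇒ e^(−t/τ) = 0.220.
t = −τ ln(0.220) = 8.930 × 1.514 = 13.52 yr.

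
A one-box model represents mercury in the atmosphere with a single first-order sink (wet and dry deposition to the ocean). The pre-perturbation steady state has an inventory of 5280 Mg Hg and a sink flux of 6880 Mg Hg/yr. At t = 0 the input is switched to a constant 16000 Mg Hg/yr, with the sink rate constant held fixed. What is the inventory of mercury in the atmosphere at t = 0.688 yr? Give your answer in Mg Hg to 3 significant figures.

τ = M₀/F₀ = 5280/6880 = 0.7674 yr; rate constant k = 1/τ.
New steady state M_∞ = F₁/k = F₁·τ = 16000 × 0.7674 = 12279 Mg Hg.
M(t) = M_∞ + (M₀ − M_∞)·e^(−t/τ); t/τ = 0.688/0.7674 = 0.8965, so e^(−t/τ) = 0.4080.
M(t) = 12279 − 6999 × 0.4080 = 9423.4 Mg Hg.

9420 Mg Hg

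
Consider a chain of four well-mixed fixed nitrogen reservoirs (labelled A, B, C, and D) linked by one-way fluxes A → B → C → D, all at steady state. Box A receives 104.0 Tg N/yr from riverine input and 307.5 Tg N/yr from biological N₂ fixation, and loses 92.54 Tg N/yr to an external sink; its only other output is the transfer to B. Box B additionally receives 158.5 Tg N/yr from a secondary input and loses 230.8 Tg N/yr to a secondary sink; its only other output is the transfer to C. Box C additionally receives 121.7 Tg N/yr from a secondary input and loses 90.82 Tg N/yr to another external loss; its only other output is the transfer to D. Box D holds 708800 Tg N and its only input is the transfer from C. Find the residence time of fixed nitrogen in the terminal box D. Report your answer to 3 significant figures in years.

2550 yr

Box A: F(A→B) = (104.0 + 307.5) − 92.54 = 318.96 Tg N/yr.
Box B: F(B→C) = (318.96 + 158.5) − 230.8 = 246.66 Tg N/yr.
Box C: F(C→D) = (246.66 + 121.7) − 90.82 = 277.54 Tg N/yr.
Box D throughput = its input = 277.54 Tg N/yr; τ = 708800 / 277.54 = 2554 yr.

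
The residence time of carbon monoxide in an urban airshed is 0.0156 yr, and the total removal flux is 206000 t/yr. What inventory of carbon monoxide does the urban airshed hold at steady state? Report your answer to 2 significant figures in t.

τ = M/F ⇒ M = τ × F = 0.0156 × 206000 = 3214 t.

3200 t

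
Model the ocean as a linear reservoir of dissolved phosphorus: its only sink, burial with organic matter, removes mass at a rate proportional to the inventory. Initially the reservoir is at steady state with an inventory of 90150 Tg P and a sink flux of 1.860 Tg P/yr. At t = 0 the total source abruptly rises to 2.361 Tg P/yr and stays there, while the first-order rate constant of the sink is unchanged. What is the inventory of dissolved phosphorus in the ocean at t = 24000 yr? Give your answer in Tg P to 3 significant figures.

The sink rate constant is k = F₀/M₀ = 1.860/90150 = 2.063×10^-5 yr⁻¹.
Solving dM/dt = F₁ − kM with M(0) = M₀ gives M(t) = F₁/k + (M₀ − F₁/k)·e^(−kt).
F₁/k = 2.361/2.063×10^-5 = 114430 Tg P; kt = 2.063×10^-5 × 24000 = 0.4952, e^(−kt) = 0.6095.
M(24000) = 114430 + (90150 − 114430) × 0.6095 = 114430 − 14800 = 99633 Tg P.

99600 Tg P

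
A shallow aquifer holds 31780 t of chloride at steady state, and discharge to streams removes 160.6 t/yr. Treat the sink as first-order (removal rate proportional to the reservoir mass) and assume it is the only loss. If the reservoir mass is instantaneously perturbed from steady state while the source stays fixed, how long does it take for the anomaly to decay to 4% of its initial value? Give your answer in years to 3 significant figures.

For a linear reservoir the anomaly decays as exp(−t/τ) with τ = M/F = 31780/160.6 = 197.9 yr.
exp(−t/τ) = 0.04 ⇒ t = −τ ln(0.04) = 197.9 × 3.219 = 637.0 yr.

637 yr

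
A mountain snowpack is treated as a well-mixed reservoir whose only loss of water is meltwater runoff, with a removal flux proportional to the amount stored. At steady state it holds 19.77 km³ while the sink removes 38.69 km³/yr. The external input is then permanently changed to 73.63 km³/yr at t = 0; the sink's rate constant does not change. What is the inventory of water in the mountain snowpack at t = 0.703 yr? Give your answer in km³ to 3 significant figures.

33.1 km³

τ = M₀/F₀ = 19.77/38.69 = 0.5110 yr; rate constant k = 1/τ.
New steady state M_∞ = F₁/k = F₁·τ = 73.63 × 0.5110 = 37.624 km³.
M(t) = M_∞ + (M₀ − M_∞)·e^(−t/τ); t/τ = 0.703/0.5110 = 1.376, so e^(−t/τ) = 0.2526.
M(t) = 37.624 − 17.85 × 0.2526 = 33.113 km³.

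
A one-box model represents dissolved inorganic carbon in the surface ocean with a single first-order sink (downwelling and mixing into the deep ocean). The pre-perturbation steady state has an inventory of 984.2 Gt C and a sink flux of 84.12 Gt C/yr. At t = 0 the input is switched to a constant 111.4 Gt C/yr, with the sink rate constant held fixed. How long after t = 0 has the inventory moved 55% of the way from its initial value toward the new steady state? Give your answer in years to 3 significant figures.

9.34 yr

τ = M₀/F₀ = 984.2/84.12 = 11.70 yr.
The remaining gap fraction is e^(−t/τ); 55% covered ⇒ e^(−t/τ) = 0.450.
t = −τ ln(0.450) = 11.70 × 0.7985 = 9.343 yr.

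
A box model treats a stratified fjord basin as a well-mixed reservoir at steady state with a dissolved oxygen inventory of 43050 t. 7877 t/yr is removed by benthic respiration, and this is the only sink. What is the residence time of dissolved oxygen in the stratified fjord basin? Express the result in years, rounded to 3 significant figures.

τ = M / F = 43050 / 7877 = 5.465 yr.

5.47 yr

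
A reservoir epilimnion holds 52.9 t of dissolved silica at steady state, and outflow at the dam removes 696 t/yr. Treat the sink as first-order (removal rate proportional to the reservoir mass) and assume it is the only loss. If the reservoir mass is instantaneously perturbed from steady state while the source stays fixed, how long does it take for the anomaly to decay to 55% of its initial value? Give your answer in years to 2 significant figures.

For a linear reservoir the anomaly decays as exp(−t/τ) with τ = M/F = 52.9/696 = 0.07601 yr.
exp(−t/τ) = 0.55 ⇒ t = −τ ln(0.55) = 0.07601 × 0.5978 = 0.04544 yr.

0.045 yr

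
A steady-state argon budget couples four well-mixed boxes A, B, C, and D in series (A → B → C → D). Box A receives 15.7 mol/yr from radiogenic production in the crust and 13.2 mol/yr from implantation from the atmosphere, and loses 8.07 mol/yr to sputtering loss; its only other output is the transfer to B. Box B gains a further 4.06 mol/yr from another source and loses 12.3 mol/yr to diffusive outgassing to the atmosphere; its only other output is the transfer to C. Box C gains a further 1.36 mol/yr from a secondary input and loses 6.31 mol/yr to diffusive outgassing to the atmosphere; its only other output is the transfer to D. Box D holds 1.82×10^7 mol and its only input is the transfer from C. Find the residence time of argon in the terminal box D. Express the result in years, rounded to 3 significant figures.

Box A: F(A→B) = (15.7 + 13.2) − 8.07 = 20.830 mol/yr.
Box B: F(B→C) = (20.830 + 4.06) − 12.3 = 12.590 mol/yr.
Box C: F(C→D) = (12.590 + 1.36) − 6.31 = 7.6400 mol/yr.
Box D throughput = its input = 7.6400 mol/yr; τ = 1.82×10^7 / 7.6400 = 2.382×10^6 yr.

2.38×10^6 yr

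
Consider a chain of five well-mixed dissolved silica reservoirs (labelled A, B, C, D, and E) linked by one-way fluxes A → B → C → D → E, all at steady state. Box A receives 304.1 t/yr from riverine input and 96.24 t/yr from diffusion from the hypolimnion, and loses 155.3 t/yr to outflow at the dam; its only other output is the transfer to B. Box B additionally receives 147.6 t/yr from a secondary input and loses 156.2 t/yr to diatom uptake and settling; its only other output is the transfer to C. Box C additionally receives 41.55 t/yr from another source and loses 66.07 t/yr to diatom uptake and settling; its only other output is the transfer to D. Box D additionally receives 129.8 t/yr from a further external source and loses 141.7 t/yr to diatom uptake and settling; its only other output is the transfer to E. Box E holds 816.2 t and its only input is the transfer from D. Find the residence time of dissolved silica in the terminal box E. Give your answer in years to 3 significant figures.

4.08 yr

Box A: F(A→B) = (304.1 + 96.24) − 155.3 = 245.04 t/yr.
Box B: F(B→C) = (245.04 + 147.6) − 156.2 = 236.44 t/yr.
Box C: F(C→D) = (236.44 + 41.55) − 66.07 = 211.92 t/yr.
Box D: F(D→E) = (211.92 + 129.8) − 141.7 = 200.02 t/yr.
Box E throughput = its input = 200.02 t/yr; τ = 816.2 / 200.02 = 4.081 yr.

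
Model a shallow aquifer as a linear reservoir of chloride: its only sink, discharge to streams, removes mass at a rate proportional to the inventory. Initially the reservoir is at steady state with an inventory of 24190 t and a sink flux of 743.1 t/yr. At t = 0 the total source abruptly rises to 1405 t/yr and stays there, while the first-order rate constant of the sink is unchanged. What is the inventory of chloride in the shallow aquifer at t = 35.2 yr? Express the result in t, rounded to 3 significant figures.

38400 t

The sink rate constant is k = F₀/M₀ = 743.1/24190 = 0.03072 yr⁻¹.
Solving dM/dt = F₁ − kM with M(0) = M₀ gives M(t) = F₁/k + (M₀ − F₁/k)·e^(−kt).
F₁/k = 1405/0.03072 = 45737 t; kt = 0.03072 × 35.2 = 1.081, e^(−kt) = 0.3391.
M(35.2) = 45737 + (24190 − 45737) × 0.3391 = 45737 − 7308 = 38429 t.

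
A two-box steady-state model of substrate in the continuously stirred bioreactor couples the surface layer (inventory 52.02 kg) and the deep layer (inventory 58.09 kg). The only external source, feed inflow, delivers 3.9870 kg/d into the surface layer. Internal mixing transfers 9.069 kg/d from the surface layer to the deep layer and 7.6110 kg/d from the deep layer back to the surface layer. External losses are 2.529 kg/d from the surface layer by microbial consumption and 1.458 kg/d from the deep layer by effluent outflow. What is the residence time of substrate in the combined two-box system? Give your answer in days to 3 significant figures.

Treat the two boxes together as one reservoir: the mixing fluxes between them are internal recycling, so τ = ΣM / Σ(external losses).
M_total = 52.02 + 58.09 = 110.11 kg.
ΣF_external_out = 2.529 + 1.458 = 3.9870 kg/d.
τ = M_total / ΣF_ext = 110.11 / 3.9870 = 27.62 d.

27.6 d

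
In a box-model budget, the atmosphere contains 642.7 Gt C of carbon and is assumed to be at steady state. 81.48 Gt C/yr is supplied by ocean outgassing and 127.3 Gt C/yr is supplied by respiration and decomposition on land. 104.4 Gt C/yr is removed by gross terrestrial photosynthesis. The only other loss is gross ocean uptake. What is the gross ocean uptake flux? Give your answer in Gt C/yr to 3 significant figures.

At steady state ΣF_in = ΣF_out.
ΣF_in = 81.48 + 127.3 = 208.78 Gt C/yr.
Gross ocean uptake flux = ΣF_in − (104.4) = 208.78 − 104.4 = 104.4 Gt C/yr.

104 Gt C/yr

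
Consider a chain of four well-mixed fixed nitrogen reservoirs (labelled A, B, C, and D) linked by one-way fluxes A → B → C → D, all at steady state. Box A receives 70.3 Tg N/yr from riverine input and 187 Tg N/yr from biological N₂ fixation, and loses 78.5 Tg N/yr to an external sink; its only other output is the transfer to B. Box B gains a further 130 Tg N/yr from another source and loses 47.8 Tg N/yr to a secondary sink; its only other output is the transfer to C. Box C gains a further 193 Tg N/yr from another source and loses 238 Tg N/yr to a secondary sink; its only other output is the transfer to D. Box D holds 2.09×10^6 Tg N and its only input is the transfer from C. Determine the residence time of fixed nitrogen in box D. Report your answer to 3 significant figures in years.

Box A: F(A→B) = (70.3 + 187) − 78.5 = 178.80 Tg N/yr.
Box B: F(B→C) = (178.80 + 130) − 47.8 = 261.00 Tg N/yr.
Box C: F(C→D) = (261.00 + 193) − 238 = 216.00 Tg N/yr.
Box D throughput = its input = 216.00 Tg N/yr; τ = 2.09×10^6 / 216.00 = 9676 yr.

9680 yr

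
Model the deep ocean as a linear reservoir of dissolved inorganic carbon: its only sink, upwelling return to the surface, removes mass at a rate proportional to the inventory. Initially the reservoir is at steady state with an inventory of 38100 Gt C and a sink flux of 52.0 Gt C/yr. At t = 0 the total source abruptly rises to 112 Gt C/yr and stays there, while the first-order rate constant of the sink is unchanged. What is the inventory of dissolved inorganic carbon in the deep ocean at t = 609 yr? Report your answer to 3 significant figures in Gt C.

62900 Gt C

The sink rate constant is k = F₀/M₀ = 52.0/38100 = 0.001365 yr⁻¹.
Solving dM/dt = F₁ − kM with M(0) = M₀ gives M(t) = F₁/k + (M₀ − F₁/k)·e^(−kt).
F₁/k = 112/0.001365 = 82062 Gt C; kt = 0.001365 × 609 = 0.8312, e^(−kt) = 0.4355.
M(609) = 82062 + (38100 − 82062) × 0.4355 = 82062 − 19150 = 62915 Gt C.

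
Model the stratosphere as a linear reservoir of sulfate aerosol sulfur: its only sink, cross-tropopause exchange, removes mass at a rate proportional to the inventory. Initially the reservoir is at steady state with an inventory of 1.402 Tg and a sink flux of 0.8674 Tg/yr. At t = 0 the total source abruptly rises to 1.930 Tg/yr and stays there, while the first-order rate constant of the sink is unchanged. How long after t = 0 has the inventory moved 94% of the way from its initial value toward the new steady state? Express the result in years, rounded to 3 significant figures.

4.55 yr

τ = M₀/F₀ = 1.402/0.8674 = 1.616 yr.
The remaining gap fraction is e^(−t/τ); 94% covered ⇒ e^(−t/τ) = 0.0600.
t = −τ ln(0.0600) = 1.616 × 2.813 = 4.547 yr.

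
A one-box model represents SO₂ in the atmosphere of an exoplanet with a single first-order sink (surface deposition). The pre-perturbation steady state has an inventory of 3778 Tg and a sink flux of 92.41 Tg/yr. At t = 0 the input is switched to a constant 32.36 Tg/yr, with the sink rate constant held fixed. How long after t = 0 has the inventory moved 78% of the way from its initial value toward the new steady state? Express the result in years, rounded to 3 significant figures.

61.9 yr

τ = M₀/F₀ = 3778/92.41 = 40.88 yr.
The remaining gap fraction is e^(−t/τ); 78% covered ⇒ e^(−t/τ) = 0.220.
t = −τ ln(0.220) = 40.88 × 1.514 = 61.90 yr.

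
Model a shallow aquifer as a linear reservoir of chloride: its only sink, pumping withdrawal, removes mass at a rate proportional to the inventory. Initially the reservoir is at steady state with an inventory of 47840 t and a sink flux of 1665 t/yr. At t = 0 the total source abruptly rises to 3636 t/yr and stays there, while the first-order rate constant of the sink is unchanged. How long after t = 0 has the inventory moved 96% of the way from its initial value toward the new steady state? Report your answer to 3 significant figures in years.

τ = M₀/F₀ = 47840/1665 = 28.73 yr.
The remaining gap fraction is e^(−t/τ); 96% covered ⇒ e^(−t/τ) = 0.0400.
t = −τ ln(0.0400) = 28.73 × 3.219 = 92.49 yr.

92.5 yr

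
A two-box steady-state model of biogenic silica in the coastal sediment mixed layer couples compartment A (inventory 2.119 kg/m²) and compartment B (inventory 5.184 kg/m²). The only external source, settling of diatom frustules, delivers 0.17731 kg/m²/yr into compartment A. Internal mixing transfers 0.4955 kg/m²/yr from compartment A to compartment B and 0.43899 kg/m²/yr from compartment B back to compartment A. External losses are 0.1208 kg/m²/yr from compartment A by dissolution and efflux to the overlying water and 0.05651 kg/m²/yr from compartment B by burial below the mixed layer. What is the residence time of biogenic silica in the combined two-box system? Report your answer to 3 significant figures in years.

For the system as a whole, the A↔B exchange is internal and contributes nothing to the throughput; only the external sinks remove mass.
M_total = 2.119 + 5.184 = 7.3030 kg/m².
ΣF_external_out = 0.1208 + 0.05651 = 0.17731 kg/m²/yr.
τ = M_total / ΣF_ext = 7.3030 / 0.17731 = 41.19 yr.

41.2 yr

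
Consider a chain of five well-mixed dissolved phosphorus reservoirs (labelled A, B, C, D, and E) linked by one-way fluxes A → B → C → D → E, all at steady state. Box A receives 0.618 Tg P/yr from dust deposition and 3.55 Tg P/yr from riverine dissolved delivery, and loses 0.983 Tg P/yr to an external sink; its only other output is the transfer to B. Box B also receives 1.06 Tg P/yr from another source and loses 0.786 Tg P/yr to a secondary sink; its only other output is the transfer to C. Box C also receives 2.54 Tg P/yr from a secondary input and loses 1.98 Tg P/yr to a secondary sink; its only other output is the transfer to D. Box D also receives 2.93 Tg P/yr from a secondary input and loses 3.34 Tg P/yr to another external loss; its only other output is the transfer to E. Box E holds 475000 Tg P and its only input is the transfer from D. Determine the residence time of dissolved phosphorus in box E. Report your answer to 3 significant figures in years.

132000 yr

Box A: F(A→B) = (0.618 + 3.55) − 0.983 = 3.1850 Tg P/yr.
Box B: F(B→C) = (3.1850 + 1.06) − 0.786 = 3.4590 Tg P/yr.
Box C: F(C→D) = (3.4590 + 2.54) − 1.98 = 4.0190 Tg P/yr.
Box D: F(D→E) = (4.0190 + 2.93) − 3.34 = 3.6090 Tg P/yr.
Box E throughput = its input = 3.6090 Tg P/yr; τ = 475000 / 3.6090 = 131600 yr.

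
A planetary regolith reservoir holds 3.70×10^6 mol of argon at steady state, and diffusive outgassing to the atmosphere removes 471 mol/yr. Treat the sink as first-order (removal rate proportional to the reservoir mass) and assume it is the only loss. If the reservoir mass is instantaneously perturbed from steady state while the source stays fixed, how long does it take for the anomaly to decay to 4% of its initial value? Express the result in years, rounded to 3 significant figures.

For a linear reservoir the anomaly decays as exp(−t/τ) with τ = M/F = 3.70×10^6/471 = 7856 yr.
exp(−t/τ) = 0.04 ⇒ t = −τ ln(0.04) = 7856 × 3.219 = 25290 yr.

25300 yr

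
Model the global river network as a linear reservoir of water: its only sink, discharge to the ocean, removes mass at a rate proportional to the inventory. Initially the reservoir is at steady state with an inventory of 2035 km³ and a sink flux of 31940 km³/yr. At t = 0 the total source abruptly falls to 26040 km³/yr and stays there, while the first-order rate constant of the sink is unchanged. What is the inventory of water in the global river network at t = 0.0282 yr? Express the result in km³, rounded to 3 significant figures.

1900 km³

τ = M₀/F₀ = 2035/31940 = 0.06371 yr; rate constant k = 1/τ.
New steady state M_∞ = F₁/k = F₁·τ = 26040 × 0.06371 = 1659.1 km³.
M(t) = M_∞ + (M₀ − M_∞)·e^(−t/τ); t/τ = 0.0282/0.06371 = 0.4426, so e^(−t/τ) = 0.6424.
M(t) = 1659.1 + 375.9 × 0.6424 = 1900.6 km³.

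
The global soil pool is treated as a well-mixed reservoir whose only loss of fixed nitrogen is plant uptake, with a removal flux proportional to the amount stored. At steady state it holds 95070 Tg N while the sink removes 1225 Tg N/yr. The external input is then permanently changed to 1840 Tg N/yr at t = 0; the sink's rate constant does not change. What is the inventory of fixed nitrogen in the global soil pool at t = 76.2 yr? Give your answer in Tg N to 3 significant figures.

τ = M₀/F₀ = 95070/1225 = 77.61 yr; rate constant k = 1/τ.
New steady state M_∞ = F₁/k = F₁·τ = 1840 × 77.61 = 142800 Tg N.
M(t) = M_∞ + (M₀ − M_∞)·e^(−t/τ); t/τ = 76.2/77.61 = 0.9819, so e^(−t/τ) = 0.3746.
M(t) = 142800 − 47730 × 0.3746 = 124920 Tg N.

125000 Tg N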